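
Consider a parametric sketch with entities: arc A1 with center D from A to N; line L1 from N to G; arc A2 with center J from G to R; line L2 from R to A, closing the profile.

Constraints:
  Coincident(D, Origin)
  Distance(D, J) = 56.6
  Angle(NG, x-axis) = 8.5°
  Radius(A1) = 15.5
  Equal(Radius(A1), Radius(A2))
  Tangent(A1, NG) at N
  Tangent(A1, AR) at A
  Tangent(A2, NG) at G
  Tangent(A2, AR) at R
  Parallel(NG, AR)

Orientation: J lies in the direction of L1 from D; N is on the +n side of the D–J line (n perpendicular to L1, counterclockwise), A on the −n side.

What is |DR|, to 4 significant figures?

58.68

The slot axis is L1's direction at 8.5°, so u = (cos 8.5°, sin 8.5°) = (0.9890, 0.1478) and n = (−sin 8.5°, cos 8.5°) = (-0.1478, 0.9890). D is at the origin and J lies 56.6 along u from D, so J = 56.6·u = (55.98, 8.366). Tangency of A1 to both parallel lines with radius 15.5 puts N and A at D ± 15.5·n: N = (-2.291, 15.33), A = (2.291, -15.33). Equal radii place G and R the same way about J: G = J + 15.5·n = (53.69, 23.70), R = J − 15.5·n = (58.27, -6.964). Then |DR| = |R − D| = 58.68.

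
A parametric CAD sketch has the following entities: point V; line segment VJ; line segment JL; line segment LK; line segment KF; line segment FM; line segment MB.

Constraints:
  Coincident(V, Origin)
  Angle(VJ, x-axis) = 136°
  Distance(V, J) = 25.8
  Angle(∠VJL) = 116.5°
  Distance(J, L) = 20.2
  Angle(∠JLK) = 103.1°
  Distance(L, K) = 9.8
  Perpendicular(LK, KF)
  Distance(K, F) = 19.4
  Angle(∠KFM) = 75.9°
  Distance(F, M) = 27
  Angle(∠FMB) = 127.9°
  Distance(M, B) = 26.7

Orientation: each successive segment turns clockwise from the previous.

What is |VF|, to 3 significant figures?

17.6

V is at the origin; VJ runs at 136.0° with length 25.8, so J = (-18.6, 17.9). ∠VJL = 116.5° gives JL at 72.5° from the x-axis; with |JL| = 20.2, L = (-12.5, 37.2). ∠JLK = 103.1° gives LK at -4.40° from the x-axis; with |LK| = 9.8, K = (-2.71, 36.4). LK ⟂ KF, so KF runs at -94.4°; with |KF| = 19.4, F = (-4.20, 17.1). Then |VF| = |F − V| = 17.6.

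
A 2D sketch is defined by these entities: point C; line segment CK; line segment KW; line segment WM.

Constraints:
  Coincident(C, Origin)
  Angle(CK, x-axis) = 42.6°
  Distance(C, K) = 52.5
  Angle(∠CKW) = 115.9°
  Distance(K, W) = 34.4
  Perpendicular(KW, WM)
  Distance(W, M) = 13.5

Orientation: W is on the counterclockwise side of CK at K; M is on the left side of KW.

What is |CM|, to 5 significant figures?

66.517

∠CKW = 115.9°, so KW runs at 42.6° + (180° − 115.9°) = 106.70° from the x-axis; with |KW| = 34.4, W = K + 34.4·(cos 106.70°, sin 106.70°) = (28.760, 68.485). KW ⟂ WM; with |WM| = 13.5 on the left of KW, M = W + 13.5·(-0.95782, -0.28736) = (15.829, 64.606). Then |CM| = |M − C| = 66.517.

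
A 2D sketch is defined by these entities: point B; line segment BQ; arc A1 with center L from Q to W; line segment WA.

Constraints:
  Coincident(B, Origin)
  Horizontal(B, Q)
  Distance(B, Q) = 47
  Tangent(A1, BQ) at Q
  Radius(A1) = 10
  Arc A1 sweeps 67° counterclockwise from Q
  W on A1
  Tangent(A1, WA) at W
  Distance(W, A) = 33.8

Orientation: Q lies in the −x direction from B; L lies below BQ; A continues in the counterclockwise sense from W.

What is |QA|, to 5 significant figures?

43.434

B is at the origin; BQ is horizontal with |BQ| = 47.0 and Q on the −x side, so Q = (-47.000, 0.0000). The tangent condition forces LQ to be normal to BQ, so L = Q + (0, -10) = (-47.000, -10.000). On A1, Q sits at bearing 90° from L; a 67° counterclockwise sweep puts W at bearing 157°, so W = L + 10.0·(cos 157°, sin 157°) = (-56.205, -6.0927). The tangent condition forces LW to be normal to WA, so WA runs along (−sin 157°, cos 157°); with |WA| = 33.8, A = (-69.412, -37.206). Then |QA| = |A − Q| = 43.434.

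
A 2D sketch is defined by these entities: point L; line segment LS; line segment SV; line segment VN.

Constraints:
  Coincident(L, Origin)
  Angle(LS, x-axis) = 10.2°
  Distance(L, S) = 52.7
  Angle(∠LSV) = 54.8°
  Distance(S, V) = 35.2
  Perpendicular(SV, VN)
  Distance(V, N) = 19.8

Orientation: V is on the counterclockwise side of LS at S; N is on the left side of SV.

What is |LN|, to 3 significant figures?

23.8

∠LSV = 54.8°, so SV runs at 10.2° + (180° − 54.8°) = 135° from the x-axis; with |SV| = 35.2, V = S + 35.2·(cos 135°, sin 135°) = (26.8, 34.0). SV is perpendicular to VN; with |VN| = 19.8 on the left of SV, N = V + 19.8·(-0.702, -0.712) = (12.9, 20.0). Then |LN| = |N − L| = 23.8.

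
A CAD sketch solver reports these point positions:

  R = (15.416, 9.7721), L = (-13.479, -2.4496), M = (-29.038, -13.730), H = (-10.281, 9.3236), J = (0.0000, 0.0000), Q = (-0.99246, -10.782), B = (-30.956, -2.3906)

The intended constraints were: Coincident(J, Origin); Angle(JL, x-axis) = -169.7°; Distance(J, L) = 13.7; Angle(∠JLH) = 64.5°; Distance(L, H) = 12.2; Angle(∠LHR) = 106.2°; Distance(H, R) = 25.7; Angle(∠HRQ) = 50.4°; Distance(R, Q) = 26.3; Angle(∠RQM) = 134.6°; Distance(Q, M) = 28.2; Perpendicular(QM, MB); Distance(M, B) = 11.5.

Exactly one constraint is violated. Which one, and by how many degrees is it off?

Perpendicular(QM, MB) — off by 3.60°.

J = (0.00, 0.00) ✓; JL at -169.7° ✓; |JL| = 13.70 ✓; ∠JLH = 64.50° ✓; |LH| = 12.20 ✓; ∠LHR = 106.2° ✓; |HR| = 25.70 ✓; ∠HRQ = 50.40° ✓; |RQ| = 26.30 ✓; ∠RQM = 134.6° ✓; |QM| = 28.20 ✓; ∠(QM, MB) = 86.40° ✗; |MB| = 11.50 ✓.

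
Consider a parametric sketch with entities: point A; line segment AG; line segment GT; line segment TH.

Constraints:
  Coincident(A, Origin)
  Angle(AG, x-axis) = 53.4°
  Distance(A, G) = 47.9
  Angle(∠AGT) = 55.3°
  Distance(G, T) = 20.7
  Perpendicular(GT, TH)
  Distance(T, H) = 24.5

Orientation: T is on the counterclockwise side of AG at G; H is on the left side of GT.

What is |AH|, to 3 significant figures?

16.3

∠AGT = 55.3°, so GT runs at 53.4° + (180° − 55.3°) = 178° from the x-axis; with |GT| = 20.7, T = G + 20.7·(cos 178°, sin 178°) = (7.87, 39.1). The perpendicularity gives TH at right angles to GT; with |TH| = 24.5 on the left of GT, H = T + 24.5·(-0.0332, -0.999) = (7.06, 14.7). Then |AH| = |H − A| = 16.3.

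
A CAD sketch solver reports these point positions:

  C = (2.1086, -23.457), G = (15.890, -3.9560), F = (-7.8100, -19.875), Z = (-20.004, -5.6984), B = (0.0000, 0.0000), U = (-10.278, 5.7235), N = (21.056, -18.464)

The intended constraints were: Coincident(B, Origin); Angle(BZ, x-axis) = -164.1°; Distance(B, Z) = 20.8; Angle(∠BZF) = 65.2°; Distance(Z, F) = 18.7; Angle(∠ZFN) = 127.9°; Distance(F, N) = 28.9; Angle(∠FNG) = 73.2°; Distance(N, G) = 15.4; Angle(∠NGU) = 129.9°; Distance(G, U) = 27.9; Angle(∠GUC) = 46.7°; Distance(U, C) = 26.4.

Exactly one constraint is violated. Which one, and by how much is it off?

Distance(U, C) = 26.4 — off by 5.30.

B = (0.00, 0.00) ✓; BZ at -164.1° ✓; |BZ| = 20.80 ✓; ∠BZF = 65.20° ✓; |ZF| = 18.70 ✓; ∠ZFN = 127.9° ✓; |FN| = 28.90 ✓; ∠FNG = 73.20° ✓; |NG| = 15.40 ✓; ∠NGU = 129.9° ✓; |GU| = 27.90 ✓; ∠GUC = 46.70° ✓; |UC| = 31.70 ✗.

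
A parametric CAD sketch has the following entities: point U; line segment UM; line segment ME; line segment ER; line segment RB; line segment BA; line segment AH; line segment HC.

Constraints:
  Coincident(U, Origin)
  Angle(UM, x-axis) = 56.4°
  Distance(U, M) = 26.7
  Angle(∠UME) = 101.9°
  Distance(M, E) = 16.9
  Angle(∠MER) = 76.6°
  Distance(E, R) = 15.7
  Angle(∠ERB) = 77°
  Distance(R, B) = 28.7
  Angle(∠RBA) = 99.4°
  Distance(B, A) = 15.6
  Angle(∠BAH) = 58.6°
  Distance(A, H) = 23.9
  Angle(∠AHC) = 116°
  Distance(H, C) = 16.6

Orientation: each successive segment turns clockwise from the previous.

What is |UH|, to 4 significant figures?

24.67

U is at the origin; UM runs at 56.4° with length 26.7, so M = (14.78, 22.24). ∠UME = 101.9° gives ME at -21.70° from the x-axis; with |ME| = 16.9, E = (30.48, 15.99). ∠MER = 76.6° gives ER at -125.1° from the x-axis; with |ER| = 15.7, R = (21.45, 3.145). ∠ERB = 77.0° gives RB at 131.9° from the x-axis; with |RB| = 28.7, B = (2.284, 24.51). ∠RBA = 99.4° gives BA at 51.30° from the x-axis; with |BA| = 15.6, A = (12.04, 36.68). ∠BAH = 58.6° gives AH at -70.10° from the x-axis; with |AH| = 23.9, H = (20.17, 14.21). Then |UH| = |H − U| = 24.67.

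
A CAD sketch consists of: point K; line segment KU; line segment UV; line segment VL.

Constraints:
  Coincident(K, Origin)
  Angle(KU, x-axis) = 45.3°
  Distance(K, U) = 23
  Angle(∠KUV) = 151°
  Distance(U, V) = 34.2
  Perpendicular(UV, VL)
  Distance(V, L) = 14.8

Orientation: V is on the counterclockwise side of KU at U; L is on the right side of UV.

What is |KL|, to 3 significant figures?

60.2

K is at the origin; KU runs at 45.3° with length 23.0, so U = 23.0·(cos 45.3°, sin 45.3°) = (16.2, 16.3). ∠KUV = 151.0°, so UV runs at 45.3° + (180° − 151.0°) = 74.3° from the x-axis; with |UV| = 34.2, V = U + 34.2·(cos 74.3°, sin 74.3°) = (25.4, 49.3). UV is perpendicular to VL; with |VL| = 14.8 on the right of UV, L = V + 14.8·(0.963, -0.271) = (39.7, 45.3). Then |KL| = |L − K| = 60.2.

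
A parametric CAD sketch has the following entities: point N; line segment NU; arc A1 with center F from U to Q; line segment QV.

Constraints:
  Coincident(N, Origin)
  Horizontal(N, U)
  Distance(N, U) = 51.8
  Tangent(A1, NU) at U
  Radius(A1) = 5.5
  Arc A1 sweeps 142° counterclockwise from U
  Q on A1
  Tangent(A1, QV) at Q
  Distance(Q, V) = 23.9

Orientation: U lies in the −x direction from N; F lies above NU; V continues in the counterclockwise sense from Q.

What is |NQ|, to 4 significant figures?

49.40

N is at the origin; N and U share the same y with |NU| = 51.8 and U on the −x side, so U = (-51.80, 0.000). Tangency of A1 to NU means the radius FU is perpendicular to NU, so F = U + (0, 5.5) = (-51.80, 5.500). On A1, U sits at bearing -90° from F; a 142° counterclockwise sweep puts Q at bearing 52°, so Q = F + 5.5·(cos 52°, sin 52°) = (-48.41, 9.834). Then |NQ| = |Q − N| = 49.40.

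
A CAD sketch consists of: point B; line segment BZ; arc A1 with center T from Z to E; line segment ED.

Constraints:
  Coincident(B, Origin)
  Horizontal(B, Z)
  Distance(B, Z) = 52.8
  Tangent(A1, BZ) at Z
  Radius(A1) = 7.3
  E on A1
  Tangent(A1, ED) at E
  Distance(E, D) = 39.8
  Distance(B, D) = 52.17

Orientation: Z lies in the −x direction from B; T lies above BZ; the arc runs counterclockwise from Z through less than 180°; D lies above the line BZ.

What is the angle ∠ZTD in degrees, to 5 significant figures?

148.10°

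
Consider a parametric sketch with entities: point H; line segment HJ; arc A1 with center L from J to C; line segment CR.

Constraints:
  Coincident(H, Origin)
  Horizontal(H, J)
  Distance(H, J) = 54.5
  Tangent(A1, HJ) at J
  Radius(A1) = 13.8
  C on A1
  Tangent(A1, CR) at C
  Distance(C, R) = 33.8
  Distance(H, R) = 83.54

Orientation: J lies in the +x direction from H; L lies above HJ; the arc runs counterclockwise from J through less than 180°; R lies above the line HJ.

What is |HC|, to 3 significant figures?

69.6

H is at the origin; H and J share the same y with |HJ| = 54.5 and J on the +x side, so J = (54.5, 0.00). Since A1 is tangent to HJ there, LJ ⟂ HJ, so L = J + (0, 13.8) = (54.5, 13.8). Since LC ⟂ CR (tangency), |LR| = √(13.8² + 33.8²) = 36.5 regardless of where C sits on A1. So R lies on both circle(H, 83.54) and circle(L, 36.5); the above-HJ intersection is R = (68.8, 47.4). C is the foot of the tangent from R: C = (68.3, 13.6).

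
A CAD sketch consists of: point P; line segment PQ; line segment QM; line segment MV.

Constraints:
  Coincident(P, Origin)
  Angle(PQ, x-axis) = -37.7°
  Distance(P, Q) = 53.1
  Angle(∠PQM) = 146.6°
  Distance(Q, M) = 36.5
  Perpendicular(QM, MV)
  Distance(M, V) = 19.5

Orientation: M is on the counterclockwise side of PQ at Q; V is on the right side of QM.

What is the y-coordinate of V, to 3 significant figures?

-54.7

P is at the origin; PQ runs at -37.7° with length 53.1, so Q = 53.1·(cos -37.7°, sin -37.7°) = (42.0, -32.5). ∠PQM = 146.6°, so QM runs at -37.7° + (180° − 146.6°) = -4.30° from the x-axis; with |QM| = 36.5, M = Q + 36.5·(cos -4.30°, sin -4.30°) = (78.4, -35.2). QM is perpendicular to MV; with |MV| = 19.5 on the right of QM, V = M + 19.5·(-0.0750, -0.997) = (76.9, -54.7). So V.y = -54.7.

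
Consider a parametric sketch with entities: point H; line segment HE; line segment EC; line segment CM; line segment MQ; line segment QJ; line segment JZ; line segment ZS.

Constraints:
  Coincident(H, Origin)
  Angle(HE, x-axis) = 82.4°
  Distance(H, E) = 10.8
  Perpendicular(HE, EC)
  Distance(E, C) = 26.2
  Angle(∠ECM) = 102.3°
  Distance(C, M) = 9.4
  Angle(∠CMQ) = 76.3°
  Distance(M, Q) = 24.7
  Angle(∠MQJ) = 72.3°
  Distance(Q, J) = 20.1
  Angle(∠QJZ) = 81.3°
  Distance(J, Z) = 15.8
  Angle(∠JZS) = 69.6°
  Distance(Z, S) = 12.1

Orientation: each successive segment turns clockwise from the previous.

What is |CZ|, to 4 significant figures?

3.719

∠MQJ = 72.3° gives QJ at 63.30° from the x-axis; with |QJ| = 20.1, J = (12.80, 19.69). ∠QJZ = 81.3° gives JZ at -35.40° from the x-axis; with |JZ| = 15.8, Z = (25.68, 10.54). Then |CZ| = |Z − C| = 3.719.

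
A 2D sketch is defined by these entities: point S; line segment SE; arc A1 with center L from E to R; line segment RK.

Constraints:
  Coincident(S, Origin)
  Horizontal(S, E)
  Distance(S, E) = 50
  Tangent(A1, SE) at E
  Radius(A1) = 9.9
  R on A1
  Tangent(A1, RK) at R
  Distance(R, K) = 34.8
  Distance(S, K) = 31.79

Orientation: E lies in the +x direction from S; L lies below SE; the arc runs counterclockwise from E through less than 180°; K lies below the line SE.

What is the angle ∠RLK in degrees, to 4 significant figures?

74.12°

Checks: |LE| = 9.900 ✓; |LR| = 9.900 ✓; ∠(LR, RK) = 90.00° ✓; |RK| = 34.80 ✓; |SK| = 31.79 ✓.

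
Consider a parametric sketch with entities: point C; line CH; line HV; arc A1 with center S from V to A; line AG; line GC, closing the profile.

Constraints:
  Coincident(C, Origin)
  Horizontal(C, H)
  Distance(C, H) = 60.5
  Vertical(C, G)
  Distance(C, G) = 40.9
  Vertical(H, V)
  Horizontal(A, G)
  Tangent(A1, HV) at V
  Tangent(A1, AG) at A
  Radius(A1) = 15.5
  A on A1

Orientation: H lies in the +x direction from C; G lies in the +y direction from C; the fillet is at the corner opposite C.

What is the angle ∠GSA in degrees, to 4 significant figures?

70.99°

C is at the origin; CH is horizontal with |CH| = 60.5 and H on the +x side, so H = (60.50, 0.000). CG is vertical with |CG| = 40.9 and G on the +y side, so G = (0.000, 40.90). The virtual corner opposite C is at (60.50, 40.90). A1 meets HV tangentially, so SV is at right angles to HV and since A1 is tangent to AG there, SA ⟂ AG, with radius 15.5, so the center S sits 15.5 in from both sides at S = (45.00, 25.40). That places the tangent points at V = (60.50, 25.40) on HV and A = (45.00, 40.90) on AG. Then cos ∠GSA = SG·SA / (|SG||SA|), giving 70.99°.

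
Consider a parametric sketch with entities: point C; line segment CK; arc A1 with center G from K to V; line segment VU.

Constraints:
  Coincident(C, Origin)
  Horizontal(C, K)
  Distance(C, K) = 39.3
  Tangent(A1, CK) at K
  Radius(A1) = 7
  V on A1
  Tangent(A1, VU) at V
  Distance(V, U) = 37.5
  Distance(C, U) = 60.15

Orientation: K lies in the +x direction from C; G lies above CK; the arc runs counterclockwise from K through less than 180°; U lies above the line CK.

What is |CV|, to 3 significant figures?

46.9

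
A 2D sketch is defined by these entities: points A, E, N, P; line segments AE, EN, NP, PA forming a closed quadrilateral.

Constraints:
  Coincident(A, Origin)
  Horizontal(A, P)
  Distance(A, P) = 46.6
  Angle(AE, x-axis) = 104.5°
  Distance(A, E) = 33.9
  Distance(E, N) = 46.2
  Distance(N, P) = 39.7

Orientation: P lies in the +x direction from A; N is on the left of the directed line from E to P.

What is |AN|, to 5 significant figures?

53.716

A is at the origin; AP is horizontal with |AP| = 46.6 and P in +x, so P = (46.6, 0). AE runs at 104.5° with |AE| = 33.9, so E = (-8.4879, 32.820). N is determined by |EN| = 46.2 and |NP| = 39.7 together: it lies at the intersection of circle(E, 46.2) and circle(P, 39.7). With |EP| = 64.124, the foot of the radical line on EP is 36.416 from E and the perpendicular offset is √(46.2² − 36.416²) = 28.431. Taking the left-of-EP solution: N = (37.348, 38.607).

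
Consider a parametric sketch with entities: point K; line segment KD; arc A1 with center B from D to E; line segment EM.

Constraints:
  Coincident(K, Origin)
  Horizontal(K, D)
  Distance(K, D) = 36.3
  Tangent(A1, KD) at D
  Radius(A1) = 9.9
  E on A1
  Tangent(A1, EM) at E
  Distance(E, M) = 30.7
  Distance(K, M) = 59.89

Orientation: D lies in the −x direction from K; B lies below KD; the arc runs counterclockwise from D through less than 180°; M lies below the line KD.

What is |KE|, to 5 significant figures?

47.409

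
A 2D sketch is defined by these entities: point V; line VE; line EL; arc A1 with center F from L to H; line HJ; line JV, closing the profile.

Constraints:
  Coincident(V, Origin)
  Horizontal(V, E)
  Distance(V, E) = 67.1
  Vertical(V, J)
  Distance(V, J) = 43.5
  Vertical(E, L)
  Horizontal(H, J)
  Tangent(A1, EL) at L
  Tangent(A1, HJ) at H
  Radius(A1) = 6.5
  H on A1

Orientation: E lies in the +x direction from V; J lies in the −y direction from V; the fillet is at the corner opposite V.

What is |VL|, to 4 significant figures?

76.63

V is at the origin; V and E share the same y with |VE| = 67.1 and E on the +x side, so E = (67.10, 0.000). VJ is vertical with |VJ| = 43.5 and J on the −y side, so J = (0.000, -43.50). The virtual corner opposite V is at (67.10, -43.50). Tangency of A1 to EL means the radius FL is perpendicular to EL and A1 meets HJ tangentially, so FH is at right angles to HJ, with radius 6.5, so the center F sits 6.5 in from both sides at F = (60.60, -37.00). That places the tangent points at L = (67.10, -37.00) on EL and H = (60.60, -43.50) on HJ. Then |VL| = |L − V| = 76.63.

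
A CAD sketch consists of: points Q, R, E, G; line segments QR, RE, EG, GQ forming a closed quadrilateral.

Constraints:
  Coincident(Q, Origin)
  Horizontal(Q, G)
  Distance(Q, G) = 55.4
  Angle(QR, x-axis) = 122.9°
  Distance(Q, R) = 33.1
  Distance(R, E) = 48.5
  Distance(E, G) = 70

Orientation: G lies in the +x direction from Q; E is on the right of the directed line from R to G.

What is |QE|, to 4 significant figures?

23.37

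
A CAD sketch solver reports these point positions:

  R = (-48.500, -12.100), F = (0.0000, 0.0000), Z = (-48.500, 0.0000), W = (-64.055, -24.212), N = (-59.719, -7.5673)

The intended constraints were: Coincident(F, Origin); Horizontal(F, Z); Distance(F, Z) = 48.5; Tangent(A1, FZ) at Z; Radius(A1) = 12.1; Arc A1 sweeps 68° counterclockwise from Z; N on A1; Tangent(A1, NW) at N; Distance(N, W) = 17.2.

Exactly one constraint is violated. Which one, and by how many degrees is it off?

Tangent(A1, NW) at N — off by 7.40°.

F = (0.00, 0.00) ✓; F.y = 0.00, Z.y = 0.00 ✓; |FZ| = 48.50 ✓; ∠(RZ, ZF) = 90.00° ✓; |RZ| = 12.10 ✓; bearing(R→N) − bearing(R→Z) = 68.00° ✓; |RN| = 12.10 ✓; ∠(RN, NW) = 82.60° ✗; |NW| = 17.20 ✓.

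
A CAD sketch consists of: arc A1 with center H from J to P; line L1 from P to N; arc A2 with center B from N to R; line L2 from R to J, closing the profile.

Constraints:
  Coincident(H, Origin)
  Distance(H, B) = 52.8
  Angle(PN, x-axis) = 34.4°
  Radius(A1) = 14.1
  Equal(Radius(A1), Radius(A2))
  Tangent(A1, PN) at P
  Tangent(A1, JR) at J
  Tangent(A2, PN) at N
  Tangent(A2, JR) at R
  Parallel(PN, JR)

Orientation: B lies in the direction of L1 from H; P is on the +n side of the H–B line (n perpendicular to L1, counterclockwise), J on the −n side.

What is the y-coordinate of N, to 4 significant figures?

41.46

Tangency of A1 to both parallel lines with radius 14.1 puts P and J at H ± 14.1·n: P = (-7.966, 11.63), J = (7.966, -11.63). Equal radii place N and R the same way about B: N = B + 14.1·n = (35.60, 41.46), R = B − 14.1·n = (51.53, 18.20). So N.y = 41.46.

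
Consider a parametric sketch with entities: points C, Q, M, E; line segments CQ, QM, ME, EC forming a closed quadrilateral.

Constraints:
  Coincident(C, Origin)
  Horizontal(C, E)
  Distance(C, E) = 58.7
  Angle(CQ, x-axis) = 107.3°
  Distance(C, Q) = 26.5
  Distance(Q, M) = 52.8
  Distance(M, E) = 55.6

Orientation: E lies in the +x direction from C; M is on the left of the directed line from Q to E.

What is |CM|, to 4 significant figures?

64.01

Checks: |QM| = 52.80 ✓; |ME| = 55.60 ✓.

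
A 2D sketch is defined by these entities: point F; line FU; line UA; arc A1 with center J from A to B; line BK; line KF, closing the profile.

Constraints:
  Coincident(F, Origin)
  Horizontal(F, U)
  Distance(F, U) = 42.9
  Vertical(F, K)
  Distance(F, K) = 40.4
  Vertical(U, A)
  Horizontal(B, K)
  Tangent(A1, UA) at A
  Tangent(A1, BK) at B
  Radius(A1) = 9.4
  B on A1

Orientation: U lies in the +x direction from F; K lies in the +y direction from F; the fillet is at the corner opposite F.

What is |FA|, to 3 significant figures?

52.9

The virtual corner opposite F is at (42.9, 40.4). Since A1 is tangent to UA there, JA ⟂ UA and the tangent condition forces JB to be normal to BK, with radius 9.4, so the center J sits 9.4 in from both sides at J = (33.5, 31.0). That places the tangent points at A = (42.9, 31.0) on UA and B = (33.5, 40.4) on BK. Then |FA| = |A − F| = 52.9.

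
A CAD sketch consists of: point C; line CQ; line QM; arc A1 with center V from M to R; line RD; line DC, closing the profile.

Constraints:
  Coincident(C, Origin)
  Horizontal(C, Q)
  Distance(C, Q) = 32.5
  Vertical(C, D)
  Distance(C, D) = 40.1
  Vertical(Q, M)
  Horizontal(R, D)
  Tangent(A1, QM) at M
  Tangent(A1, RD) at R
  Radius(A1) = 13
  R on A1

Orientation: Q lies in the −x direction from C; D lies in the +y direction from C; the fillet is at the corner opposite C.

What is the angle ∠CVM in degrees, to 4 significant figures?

125.7°

The virtual corner opposite C is at (-32.50, 40.10). Tangency of A1 to QM means the radius VM is perpendicular to QM and since A1 is tangent to RD there, VR ⟂ RD, with radius 13.0, so the center V sits 13.0 in from both sides at V = (-19.50, 27.10). That places the tangent points at M = (-32.50, 27.10) on QM and R = (-19.50, 40.10) on RD. Then cos ∠CVM = VC·VM / (|VC||VM|), giving 125.7°.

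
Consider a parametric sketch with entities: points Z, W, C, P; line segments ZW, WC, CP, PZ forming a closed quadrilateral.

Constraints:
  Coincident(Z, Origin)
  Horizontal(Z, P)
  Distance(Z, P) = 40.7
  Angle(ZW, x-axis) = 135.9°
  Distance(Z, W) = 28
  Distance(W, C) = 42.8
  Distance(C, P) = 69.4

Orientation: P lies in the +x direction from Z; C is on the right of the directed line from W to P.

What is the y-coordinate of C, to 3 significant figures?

-23.1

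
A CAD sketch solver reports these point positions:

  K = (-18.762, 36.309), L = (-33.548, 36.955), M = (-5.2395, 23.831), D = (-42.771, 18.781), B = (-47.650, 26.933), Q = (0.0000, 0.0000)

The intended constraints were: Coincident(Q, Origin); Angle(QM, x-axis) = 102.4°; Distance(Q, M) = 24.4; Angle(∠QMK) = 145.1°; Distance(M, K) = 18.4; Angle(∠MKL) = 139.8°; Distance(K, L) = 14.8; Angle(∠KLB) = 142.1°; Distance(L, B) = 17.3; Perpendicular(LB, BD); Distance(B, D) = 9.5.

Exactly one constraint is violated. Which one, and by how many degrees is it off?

Perpendicular(LB, BD) — off by 4.50°.

Q = (0.00, 0.00) ✓; QM at 102.4° ✓; |QM| = 24.40 ✓; ∠QMK = 145.1° ✓; |MK| = 18.40 ✓; ∠MKL = 139.8° ✓; |KL| = 14.80 ✓; ∠KLB = 142.1° ✓; |LB| = 17.30 ✓; ∠(LB, BD) = 85.50° ✗; |BD| = 9.501 ✓.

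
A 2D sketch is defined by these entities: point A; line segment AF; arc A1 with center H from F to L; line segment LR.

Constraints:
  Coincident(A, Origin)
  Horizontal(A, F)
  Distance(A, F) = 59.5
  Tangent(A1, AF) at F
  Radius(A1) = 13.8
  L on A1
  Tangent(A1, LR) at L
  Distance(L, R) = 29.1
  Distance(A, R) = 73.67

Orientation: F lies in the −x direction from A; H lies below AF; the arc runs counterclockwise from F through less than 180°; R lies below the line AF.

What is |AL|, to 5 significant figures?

74.457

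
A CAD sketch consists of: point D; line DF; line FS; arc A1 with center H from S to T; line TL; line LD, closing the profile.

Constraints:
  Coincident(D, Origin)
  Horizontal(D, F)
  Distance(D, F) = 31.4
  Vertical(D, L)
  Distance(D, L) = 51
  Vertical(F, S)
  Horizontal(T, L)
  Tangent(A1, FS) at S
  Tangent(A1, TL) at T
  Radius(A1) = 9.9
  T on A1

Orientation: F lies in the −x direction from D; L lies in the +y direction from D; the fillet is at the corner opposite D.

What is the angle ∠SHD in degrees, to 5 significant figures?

117.61°

The virtual corner opposite D is at (-31.400, 51.000). A1 meets FS tangentially, so HS is at right angles to FS and since A1 is tangent to TL there, HT ⟂ TL, with radius 9.9, so the center H sits 9.9 in from both sides at H = (-21.500, 41.100). That places the tangent points at S = (-31.400, 41.100) on FS and T = (-21.500, 51.000) on TL. Then cos ∠SHD = HS·HD / (|HS||HD|), giving 117.61°.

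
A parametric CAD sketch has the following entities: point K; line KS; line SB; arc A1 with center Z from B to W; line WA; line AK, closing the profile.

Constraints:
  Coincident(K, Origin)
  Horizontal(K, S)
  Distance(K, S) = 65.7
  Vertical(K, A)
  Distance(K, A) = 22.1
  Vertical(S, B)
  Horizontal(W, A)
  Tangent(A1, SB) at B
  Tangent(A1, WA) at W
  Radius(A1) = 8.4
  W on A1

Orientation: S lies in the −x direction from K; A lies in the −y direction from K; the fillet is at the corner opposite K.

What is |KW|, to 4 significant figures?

61.41

K is at the origin; K and S share the same y with |KS| = 65.7 and S on the −x side, so S = (-65.70, 0.000). KA is vertical with |KA| = 22.1 and A on the −y side, so A = (0.000, -22.10). The virtual corner opposite K is at (-65.70, -22.10). Since A1 is tangent to SB there, ZB ⟂ SB and since A1 is tangent to WA there, ZW ⟂ WA, with radius 8.4, so the center Z sits 8.4 in from both sides at Z = (-57.30, -13.70). That places the tangent points at B = (-65.70, -13.70) on SB and W = (-57.30, -22.10) on WA. Then |KW| = |W − K| = 61.41.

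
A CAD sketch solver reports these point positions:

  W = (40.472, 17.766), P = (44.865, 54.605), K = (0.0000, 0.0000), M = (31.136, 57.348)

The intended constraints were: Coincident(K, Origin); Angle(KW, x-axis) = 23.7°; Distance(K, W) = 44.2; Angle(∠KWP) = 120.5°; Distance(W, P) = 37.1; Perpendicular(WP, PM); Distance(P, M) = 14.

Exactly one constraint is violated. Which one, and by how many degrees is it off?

Perpendicular(WP, PM) — off by 4.50°.

K = (0.00, 0.00) ✓; KW at 23.70° ✓; |KW| = 44.20 ✓; ∠KWP = 120.5° ✓; |WP| = 37.10 ✓; ∠(WP, PM) = 85.50° ✗; |PM| = 14.00 ✓.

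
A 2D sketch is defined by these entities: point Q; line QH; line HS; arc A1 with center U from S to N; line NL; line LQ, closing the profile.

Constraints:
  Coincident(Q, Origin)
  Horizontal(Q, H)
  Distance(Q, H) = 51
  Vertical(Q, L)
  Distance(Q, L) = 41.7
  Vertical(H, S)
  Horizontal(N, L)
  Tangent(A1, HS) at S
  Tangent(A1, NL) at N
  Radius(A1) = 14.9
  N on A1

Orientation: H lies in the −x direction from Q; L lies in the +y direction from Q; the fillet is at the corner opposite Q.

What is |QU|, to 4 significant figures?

44.96

Q is at the origin; Q and H share the same y with |QH| = 51.0 and H on the −x side, so H = (-51.00, 0.000). Q and L share the same x with |QL| = 41.7 and L on the +y side, so L = (0.000, 41.70). The virtual corner opposite Q is at (-51.00, 41.70). Tangency of A1 to HS means the radius US is perpendicular to HS and since A1 is tangent to NL there, UN ⟂ NL, with radius 14.9, so the center U sits 14.9 in from both sides at U = (-36.10, 26.80). Then |QU| = |U − Q| = 44.96.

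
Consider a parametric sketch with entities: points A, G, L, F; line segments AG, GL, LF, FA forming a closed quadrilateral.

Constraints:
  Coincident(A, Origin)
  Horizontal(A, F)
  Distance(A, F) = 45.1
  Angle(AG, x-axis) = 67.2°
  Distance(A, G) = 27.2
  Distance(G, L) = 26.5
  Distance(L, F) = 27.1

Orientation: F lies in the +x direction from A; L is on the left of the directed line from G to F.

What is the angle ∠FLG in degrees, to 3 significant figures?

106°

Checks: |GL| = 26.50 ✓; |LF| = 27.10 ✓.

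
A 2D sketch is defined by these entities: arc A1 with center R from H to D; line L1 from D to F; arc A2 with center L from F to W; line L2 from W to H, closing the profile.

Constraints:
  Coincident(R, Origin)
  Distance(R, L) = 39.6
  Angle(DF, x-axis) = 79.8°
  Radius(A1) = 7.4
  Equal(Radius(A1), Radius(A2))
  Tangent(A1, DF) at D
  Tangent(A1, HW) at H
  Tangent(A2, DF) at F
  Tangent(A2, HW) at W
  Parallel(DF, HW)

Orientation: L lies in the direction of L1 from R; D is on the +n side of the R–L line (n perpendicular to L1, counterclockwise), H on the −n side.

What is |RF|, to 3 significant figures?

40.3

Tangency of A1 to both parallel lines with radius 7.4 puts D and H at R ± 7.4·n: D = (-7.28, 1.31), H = (7.28, -1.31). Equal radii place F and W the same way about L: F = L + 7.4·n = (-0.270, 40.3), W = L − 7.4·n = (14.3, 37.7). Then |RF| = |F − R| = 40.3.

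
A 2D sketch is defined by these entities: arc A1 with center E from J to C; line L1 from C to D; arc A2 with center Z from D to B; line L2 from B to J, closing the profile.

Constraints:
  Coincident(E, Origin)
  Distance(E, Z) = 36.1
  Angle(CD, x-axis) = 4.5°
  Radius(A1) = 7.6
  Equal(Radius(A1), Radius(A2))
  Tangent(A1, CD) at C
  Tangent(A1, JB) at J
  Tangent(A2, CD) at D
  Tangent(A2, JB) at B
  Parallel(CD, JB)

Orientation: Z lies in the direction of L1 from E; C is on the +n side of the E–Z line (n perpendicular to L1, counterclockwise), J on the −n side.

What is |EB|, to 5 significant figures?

36.891

The slot axis is L1's direction at 4.5°, so u = (cos 4.5°, sin 4.5°) = (0.99692, 0.078459) and n = (−sin 4.5°, cos 4.5°) = (-0.078459, 0.99692). E is at the origin and Z lies 36.1 along u from E, so Z = 36.1·u = (35.989, 2.8324). Tangency of A1 to both parallel lines with radius 7.6 puts C and J at E ± 7.6·n: C = (-0.59629, 7.5766), J = (0.59629, -7.5766). Equal radii place D and B the same way about Z: D = Z + 7.6·n = (35.392, 10.409), B = Z − 7.6·n = (36.585, -4.7442). Then |EB| = |B − E| = 36.891.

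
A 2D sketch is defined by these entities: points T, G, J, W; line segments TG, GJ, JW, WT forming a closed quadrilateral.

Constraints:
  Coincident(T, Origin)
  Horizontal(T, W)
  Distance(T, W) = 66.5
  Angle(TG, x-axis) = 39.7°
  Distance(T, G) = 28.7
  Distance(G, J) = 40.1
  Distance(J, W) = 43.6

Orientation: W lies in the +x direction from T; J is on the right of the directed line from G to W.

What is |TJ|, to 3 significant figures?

35.5

Checks: |GJ| = 40.10 ✓; |JW| = 43.60 ✓.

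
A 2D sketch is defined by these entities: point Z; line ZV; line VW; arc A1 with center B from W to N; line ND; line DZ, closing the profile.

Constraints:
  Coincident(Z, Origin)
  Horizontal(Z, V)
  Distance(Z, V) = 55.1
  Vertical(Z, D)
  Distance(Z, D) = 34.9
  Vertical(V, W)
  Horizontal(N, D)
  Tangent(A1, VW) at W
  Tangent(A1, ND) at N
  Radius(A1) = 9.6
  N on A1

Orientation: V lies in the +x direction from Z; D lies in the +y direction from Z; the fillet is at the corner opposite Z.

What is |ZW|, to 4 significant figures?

60.63

Z is at the origin; Z and V share the same y with |ZV| = 55.1 and V on the +x side, so V = (55.10, 0.000). ZD is vertical with |ZD| = 34.9 and D on the +y side, so D = (0.000, 34.90). The virtual corner opposite Z is at (55.10, 34.90). Since A1 is tangent to VW there, BW ⟂ VW and A1 meets ND tangentially, so BN is at right angles to ND, with radius 9.6, so the center B sits 9.6 in from both sides at B = (45.50, 25.30). That places the tangent points at W = (55.10, 25.30) on VW and N = (45.50, 34.90) on ND. Then |ZW| = |W − Z| = 60.63.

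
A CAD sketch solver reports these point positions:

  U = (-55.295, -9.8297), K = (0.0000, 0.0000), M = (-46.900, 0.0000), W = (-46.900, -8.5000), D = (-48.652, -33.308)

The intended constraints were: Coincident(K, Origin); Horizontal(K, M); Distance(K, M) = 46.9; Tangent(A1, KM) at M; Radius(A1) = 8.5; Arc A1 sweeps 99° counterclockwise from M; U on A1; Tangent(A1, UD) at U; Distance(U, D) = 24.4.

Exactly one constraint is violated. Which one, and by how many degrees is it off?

Tangent(A1, UD) at U — off by 6.80°.

K = (0.00, 0.00) ✓; K.y = 0.00, M.y = 0.00 ✓; |KM| = 46.90 ✓; ∠(WM, MK) = 90.00° ✓; |WM| = 8.500 ✓; bearing(W→U) − bearing(W→M) = 99.00° ✓; |WU| = 8.500 ✓; ∠(WU, UD) = 83.20° ✗; |UD| = 24.40 ✓.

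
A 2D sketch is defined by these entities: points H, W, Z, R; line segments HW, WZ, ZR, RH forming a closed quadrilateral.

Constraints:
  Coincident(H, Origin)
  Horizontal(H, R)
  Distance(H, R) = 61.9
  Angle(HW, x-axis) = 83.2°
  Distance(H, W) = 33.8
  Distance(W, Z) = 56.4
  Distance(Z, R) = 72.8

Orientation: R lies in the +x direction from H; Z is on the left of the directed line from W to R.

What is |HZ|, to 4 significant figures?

84.72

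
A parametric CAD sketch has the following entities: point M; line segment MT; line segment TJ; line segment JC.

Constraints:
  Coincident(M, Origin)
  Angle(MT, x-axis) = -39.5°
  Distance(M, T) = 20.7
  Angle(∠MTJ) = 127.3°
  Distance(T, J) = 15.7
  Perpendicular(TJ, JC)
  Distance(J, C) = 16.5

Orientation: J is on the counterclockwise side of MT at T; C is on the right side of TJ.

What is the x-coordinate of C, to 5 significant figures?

35.026

∠MTJ = 127.3°, so TJ runs at -39.5° + (180° − 127.3°) = 13.200° from the x-axis; with |TJ| = 15.7, J = T + 15.7·(cos 13.200°, sin 13.200°) = (31.258, -9.5817). TJ is perpendicular to JC; with |JC| = 16.5 on the right of TJ, C = J + 16.5·(0.22835, -0.97358) = (35.026, -25.646). So C.x = 35.026.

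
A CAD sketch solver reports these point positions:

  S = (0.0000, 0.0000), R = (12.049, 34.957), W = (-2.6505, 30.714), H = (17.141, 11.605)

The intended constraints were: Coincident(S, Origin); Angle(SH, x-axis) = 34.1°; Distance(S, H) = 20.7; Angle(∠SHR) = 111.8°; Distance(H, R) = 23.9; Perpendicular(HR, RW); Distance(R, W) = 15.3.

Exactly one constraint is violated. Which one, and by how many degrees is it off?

Perpendicular(HR, RW) — off by 3.80°.

S = (0.00, 0.00) ✓; SH at 34.10° ✓; |SH| = 20.70 ✓; ∠SHR = 111.8° ✓; |HR| = 23.90 ✓; ∠(HR, RW) = 93.80° ✗; |RW| = 15.30 ✓.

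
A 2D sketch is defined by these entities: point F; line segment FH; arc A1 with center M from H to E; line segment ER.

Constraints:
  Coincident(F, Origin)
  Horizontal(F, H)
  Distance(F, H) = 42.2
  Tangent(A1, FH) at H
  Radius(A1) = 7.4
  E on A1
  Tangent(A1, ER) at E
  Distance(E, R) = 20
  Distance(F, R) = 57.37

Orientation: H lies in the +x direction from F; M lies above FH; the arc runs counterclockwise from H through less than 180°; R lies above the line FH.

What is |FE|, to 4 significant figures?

50.08

F is at the origin; FH is horizontal with |FH| = 42.2 and H on the +x side, so H = (42.20, 0.000). The tangent condition forces MH to be normal to FH, so M = H + (0, 7.4) = (42.20, 7.400). Since ME ⟂ ER (tangency), |MR| = √(7.4² + 20.0²) = 21.33 regardless of where E sits on A1. So R lies on both circle(F, 57.37) and circle(M, 21.33); the above-FH intersection is R = (50.62, 26.99). E is the foot of the tangent from R: E = (49.59, 7.017).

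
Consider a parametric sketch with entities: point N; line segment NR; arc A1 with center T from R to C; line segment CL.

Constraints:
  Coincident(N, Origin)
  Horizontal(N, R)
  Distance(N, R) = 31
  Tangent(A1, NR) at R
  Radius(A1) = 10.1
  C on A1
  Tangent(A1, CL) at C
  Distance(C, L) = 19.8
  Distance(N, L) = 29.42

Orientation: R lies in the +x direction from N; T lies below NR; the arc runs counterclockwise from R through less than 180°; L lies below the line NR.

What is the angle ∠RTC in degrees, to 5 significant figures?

70.483°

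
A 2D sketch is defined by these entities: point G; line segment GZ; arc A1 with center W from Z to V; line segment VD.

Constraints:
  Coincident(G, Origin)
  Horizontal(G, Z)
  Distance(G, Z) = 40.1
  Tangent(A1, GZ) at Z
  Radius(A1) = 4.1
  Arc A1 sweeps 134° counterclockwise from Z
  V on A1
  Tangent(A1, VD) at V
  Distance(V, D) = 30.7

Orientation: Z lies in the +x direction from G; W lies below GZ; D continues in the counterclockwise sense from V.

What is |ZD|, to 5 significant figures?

34.359

G is at the origin; G and Z share the same y with |GZ| = 40.1 and Z on the +x side, so Z = (40.100, 0.0000). Since A1 is tangent to GZ there, WZ ⟂ GZ, so W = Z + (0, -4.1) = (40.100, -4.1000). On A1, Z sits at bearing 90° from W; a 134° counterclockwise sweep puts V at bearing 224°, so V = W + 4.1·(cos 224°, sin 224°) = (37.151, -6.9481). The tangent condition forces WV to be normal to VD, so VD runs along (−sin 224°, cos 224°); with |VD| = 30.7, D = (58.477, -29.032). Then |ZD| = |D − Z| = 34.359.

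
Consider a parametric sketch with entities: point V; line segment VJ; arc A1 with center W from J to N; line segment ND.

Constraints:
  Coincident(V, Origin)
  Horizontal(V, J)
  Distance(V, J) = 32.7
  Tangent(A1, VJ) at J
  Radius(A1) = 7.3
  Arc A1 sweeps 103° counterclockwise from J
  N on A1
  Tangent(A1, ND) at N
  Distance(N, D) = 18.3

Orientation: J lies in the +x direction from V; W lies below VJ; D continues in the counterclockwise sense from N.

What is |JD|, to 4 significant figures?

26.94

V is at the origin; V and J share the same y with |VJ| = 32.7 and J on the +x side, so J = (32.70, 0.000). A1 meets VJ tangentially, so WJ is at right angles to VJ, so W = J + (0, -7.3) = (32.70, -7.300). On A1, J sits at bearing 90° from W; a 103° counterclockwise sweep puts N at bearing 193°, so N = W + 7.3·(cos 193°, sin 193°) = (25.59, -8.942). A1 meets ND tangentially, so WN is at right angles to ND, so ND runs along (−sin 193°, cos 193°); with |ND| = 18.3, D = (29.70, -26.77). Then |JD| = |D − J| = 26.94.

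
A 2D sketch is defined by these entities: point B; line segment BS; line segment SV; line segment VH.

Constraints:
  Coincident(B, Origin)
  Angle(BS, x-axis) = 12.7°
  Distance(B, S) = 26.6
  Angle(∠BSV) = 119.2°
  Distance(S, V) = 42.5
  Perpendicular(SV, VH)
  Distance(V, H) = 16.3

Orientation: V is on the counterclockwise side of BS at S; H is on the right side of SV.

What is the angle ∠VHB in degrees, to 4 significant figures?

54.54°

∠BSV = 119.2°, so SV runs at 12.7° + (180° − 119.2°) = 73.50° from the x-axis; with |SV| = 42.5, V = S + 42.5·(cos 73.50°, sin 73.50°) = (38.02, 46.60). The perpendicularity gives VH at right angles to SV; with |VH| = 16.3 on the right of SV, H = V + 16.3·(0.9588, -0.2840) = (53.65, 41.97). Then cos ∠VHB = HV·HB / (|HV||HB|), giving 54.54°.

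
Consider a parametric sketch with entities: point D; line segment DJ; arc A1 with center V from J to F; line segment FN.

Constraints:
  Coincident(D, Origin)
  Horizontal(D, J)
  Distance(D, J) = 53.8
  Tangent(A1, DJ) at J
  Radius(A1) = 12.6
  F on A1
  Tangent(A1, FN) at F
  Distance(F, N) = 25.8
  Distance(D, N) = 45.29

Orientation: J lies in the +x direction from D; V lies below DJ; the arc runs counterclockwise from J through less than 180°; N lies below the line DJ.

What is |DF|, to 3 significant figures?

42.9

Checks: |VF| = 12.60 ✓; ∠(VF, FN) = 90.00° ✓; |FN| = 25.80 ✓; |DN| = 45.29 ✓.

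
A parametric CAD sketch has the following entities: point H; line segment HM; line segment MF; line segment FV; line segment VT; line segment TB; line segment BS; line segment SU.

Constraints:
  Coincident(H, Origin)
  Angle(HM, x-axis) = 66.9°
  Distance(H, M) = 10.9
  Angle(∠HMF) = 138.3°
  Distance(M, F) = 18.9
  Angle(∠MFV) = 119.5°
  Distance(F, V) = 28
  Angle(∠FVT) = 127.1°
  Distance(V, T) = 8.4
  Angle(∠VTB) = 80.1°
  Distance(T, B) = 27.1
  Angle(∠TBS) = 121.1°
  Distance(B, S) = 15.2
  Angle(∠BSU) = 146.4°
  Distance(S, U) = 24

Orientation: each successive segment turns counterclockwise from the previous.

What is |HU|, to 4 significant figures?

38.45

H is at the origin; HM runs at 66.9° with length 10.9, so M = (4.276, 10.03). ∠HMF = 138.3° gives MF at 108.6° from the x-axis; with |MF| = 18.9, F = (-1.752, 27.94). ∠MFV = 119.5° gives FV at 169.1° from the x-axis; with |FV| = 28.0, V = (-29.25, 33.23). ∠FVT = 127.1° gives VT at -138.0° from the x-axis; with |VT| = 8.4, T = (-35.49, 27.61). ∠VTB = 80.1° gives TB at -38.10° from the x-axis; with |TB| = 27.1, B = (-14.16, 10.89). ∠TBS = 121.1° gives BS at 20.80° from the x-axis; with |BS| = 15.2, S = (0.04617, 16.29). ∠BSU = 146.4° gives SU at 54.40° from the x-axis; with |SU| = 24.0, U = (14.02, 35.80). Then |HU| = |U − H| = 38.45.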